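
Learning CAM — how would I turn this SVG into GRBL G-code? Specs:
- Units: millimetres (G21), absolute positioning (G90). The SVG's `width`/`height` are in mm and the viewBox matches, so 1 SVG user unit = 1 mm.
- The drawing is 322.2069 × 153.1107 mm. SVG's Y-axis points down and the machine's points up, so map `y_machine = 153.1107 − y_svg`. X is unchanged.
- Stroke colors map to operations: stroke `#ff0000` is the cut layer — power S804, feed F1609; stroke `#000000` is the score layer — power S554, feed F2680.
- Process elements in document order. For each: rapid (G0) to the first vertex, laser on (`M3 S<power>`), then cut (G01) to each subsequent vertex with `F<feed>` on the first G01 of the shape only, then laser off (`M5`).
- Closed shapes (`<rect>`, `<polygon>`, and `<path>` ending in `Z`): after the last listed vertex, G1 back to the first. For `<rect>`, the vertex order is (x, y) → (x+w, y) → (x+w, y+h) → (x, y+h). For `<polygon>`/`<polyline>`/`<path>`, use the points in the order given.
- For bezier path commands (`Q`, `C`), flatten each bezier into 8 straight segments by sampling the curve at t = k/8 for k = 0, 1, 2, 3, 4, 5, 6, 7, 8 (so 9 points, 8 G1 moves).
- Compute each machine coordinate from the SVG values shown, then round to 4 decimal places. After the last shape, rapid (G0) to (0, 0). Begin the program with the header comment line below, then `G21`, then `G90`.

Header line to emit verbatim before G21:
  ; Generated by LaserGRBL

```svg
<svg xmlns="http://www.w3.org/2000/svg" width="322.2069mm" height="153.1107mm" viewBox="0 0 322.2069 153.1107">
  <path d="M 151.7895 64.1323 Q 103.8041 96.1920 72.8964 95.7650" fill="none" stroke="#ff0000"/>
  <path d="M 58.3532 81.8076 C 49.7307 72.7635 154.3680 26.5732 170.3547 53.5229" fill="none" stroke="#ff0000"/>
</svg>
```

viewBox `0 0 322.2069 153.1107` with mm width/height → 1 unit = 1 mm. Flip: y_m = 153.1107 − y_svg.

**Shape 1** — `<path>` quadratic bezier, stroke `#ff0000` → cut (S804, F1609). Control points (SVG): P0=(151.7895,64.1323), P1=(103.8041,96.1920), P2=(72.8964,95.7650); sampled at t=k/8. Machine vertices: (151.7895,88.9784) → (140.0600,81.4711) → (128.8642,74.9790) → (118.2020,69.5021) → (108.0735,65.0404) → (98.4787,61.5939) → (89.4176,59.1626) → (80.8902,57.7466) → (72.8964,57.3457). Open path.

**Shape 2** — `<path>` cubic bezier, stroke `#ff0000` → cut (S804, F1609). Control points (SVG): P0=(58.3532,81.8076), P1=(49.7307,72.7635), P2=(154.3680,26.5732), P3=(170.3547,53.5229); sampled at t=k/8. Machine vertices: (58.3532,71.3031) → (60.0345,76.2205) → (69.9677,83.3279) → (85.7867,91.3329) → (105.1255,98.9431) → (125.6178,104.8661) → (144.8975,107.8095) → (160.5985,106.4809) → (170.3547,99.5878). Open path.

; Generated by LaserGRBL
G21
G90
G0 X151.7895 Y88.9784
M3 S804
G01 X140.0600 Y81.4711 F1609
G01 X128.8642 Y74.9790
G01 X118.2020 Y69.5021
G01 X108.0735 Y65.0404
G01 X98.4787 Y61.5939
G01 X89.4176 Y59.1626
G01 X80.8902 Y57.7466
G01 X72.8964 Y57.3457
M5
G0 X58.3532 Y71.3031
M3 S804
G01 X60.0345 Y76.2205 F1609
G01 X69.9677 Y83.3279
G01 X85.7867 Y91.3329
G01 X105.1255 Y98.9431
G01 X125.6178 Y104.8661
G01 X144.8975 Y107.8095
G01 X160.5985 Y106.4809
G01 X170.3547 Y99.5878
M5
G0 X0.0000 Y0.0000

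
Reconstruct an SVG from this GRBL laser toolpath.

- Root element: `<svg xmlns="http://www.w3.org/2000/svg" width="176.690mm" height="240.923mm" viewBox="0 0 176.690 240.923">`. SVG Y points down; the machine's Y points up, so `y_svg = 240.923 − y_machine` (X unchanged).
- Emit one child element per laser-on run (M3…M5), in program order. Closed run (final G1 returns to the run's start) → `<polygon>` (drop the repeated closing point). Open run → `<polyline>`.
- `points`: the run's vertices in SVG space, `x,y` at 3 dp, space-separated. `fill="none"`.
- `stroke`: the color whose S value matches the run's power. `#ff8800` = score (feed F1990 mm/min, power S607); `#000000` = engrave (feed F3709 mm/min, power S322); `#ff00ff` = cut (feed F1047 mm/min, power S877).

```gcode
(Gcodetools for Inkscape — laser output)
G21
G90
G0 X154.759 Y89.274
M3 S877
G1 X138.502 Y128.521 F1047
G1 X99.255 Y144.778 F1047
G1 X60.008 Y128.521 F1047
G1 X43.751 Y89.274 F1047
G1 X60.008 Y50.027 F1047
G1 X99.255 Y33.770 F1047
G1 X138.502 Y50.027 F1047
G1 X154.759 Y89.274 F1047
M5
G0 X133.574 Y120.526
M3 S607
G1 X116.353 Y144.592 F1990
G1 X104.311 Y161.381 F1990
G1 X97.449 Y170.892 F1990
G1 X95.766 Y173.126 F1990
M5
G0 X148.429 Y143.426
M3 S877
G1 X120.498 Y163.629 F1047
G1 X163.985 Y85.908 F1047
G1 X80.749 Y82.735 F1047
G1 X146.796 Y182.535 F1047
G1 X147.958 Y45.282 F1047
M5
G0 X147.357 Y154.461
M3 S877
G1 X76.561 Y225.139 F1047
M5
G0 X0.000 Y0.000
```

y_svg = 240.923 − y_m.

[1] S877→`#ff00ff` (cut); closed run; points: 154.759,151.649 138.502,112.402 99.255,96.145 60.008,112.402 43.751,151.649 60.008,190.896 99.255,207.153 138.502,190.896

[2] S607→`#ff8800` (score); open run; points: 133.574,120.397 116.353,96.331 104.311,79.542 97.449,70.031 95.766,67.797

[3] S877→`#ff00ff` (cut); open run; points: 148.429,97.497 120.498,77.294 163.985,155.015 80.749,158.188 146.796,58.388 147.958,195.641

[4] S877→`#ff00ff` (cut); open run; points: 147.357,86.462 76.561,15.784

<svg xmlns="http://www.w3.org/2000/svg" width="176.690mm" height="240.923mm" viewBox="0 0 176.690 240.923">
  <polygon points="154.759,151.649 138.502,112.402 99.255,96.145 60.008,112.402 43.751,151.649 60.008,190.896 99.255,207.153 138.502,190.896" fill="none" stroke="#ff00ff"/>
  <polyline points="133.574,120.397 116.353,96.331 104.311,79.542 97.449,70.031 95.766,67.797" fill="none" stroke="#ff8800"/>
  <polyline points="148.429,97.497 120.498,77.294 163.985,155.015 80.749,158.188 146.796,58.388 147.958,195.641" fill="none" stroke="#ff00ff"/>
  <polyline points="147.357,86.462 76.561,15.784" fill="none" stroke="#ff00ff"/>
</svg>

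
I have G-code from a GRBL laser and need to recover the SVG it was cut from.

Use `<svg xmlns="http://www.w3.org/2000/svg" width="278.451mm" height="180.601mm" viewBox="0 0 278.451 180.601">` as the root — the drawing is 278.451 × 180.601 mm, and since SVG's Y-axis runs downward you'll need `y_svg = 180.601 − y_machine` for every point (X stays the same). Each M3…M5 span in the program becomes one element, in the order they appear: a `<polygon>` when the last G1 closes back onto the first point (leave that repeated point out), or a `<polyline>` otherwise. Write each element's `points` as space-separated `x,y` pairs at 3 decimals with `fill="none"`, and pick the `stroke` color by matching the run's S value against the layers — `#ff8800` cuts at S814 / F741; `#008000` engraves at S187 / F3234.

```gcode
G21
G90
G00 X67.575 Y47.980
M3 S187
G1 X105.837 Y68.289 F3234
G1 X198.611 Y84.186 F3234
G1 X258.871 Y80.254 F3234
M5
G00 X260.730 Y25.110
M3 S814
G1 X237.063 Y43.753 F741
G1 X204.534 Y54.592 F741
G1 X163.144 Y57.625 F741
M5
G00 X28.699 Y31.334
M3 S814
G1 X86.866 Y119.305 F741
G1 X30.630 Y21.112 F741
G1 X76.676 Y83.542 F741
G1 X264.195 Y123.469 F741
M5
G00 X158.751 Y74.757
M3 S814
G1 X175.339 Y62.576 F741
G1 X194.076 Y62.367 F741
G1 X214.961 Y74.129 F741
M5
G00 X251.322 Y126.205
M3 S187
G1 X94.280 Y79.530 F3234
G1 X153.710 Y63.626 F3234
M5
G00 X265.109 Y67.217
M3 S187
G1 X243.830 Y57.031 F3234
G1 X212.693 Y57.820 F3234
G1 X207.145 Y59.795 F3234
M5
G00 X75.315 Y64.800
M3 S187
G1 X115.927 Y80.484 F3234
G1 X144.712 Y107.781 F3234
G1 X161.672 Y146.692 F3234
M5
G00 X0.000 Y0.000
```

<svg xmlns="http://www.w3.org/2000/svg" width="278.451mm" height="180.601mm" viewBox="0 0 278.451 180.601">
  <polyline points="67.575,132.621 105.837,112.312 198.611,96.415 258.871,100.347" fill="none" stroke="#008000"/>
  <polyline points="260.730,155.491 237.063,136.848 204.534,126.009 163.144,122.976" fill="none" stroke="#ff8800"/>
  <polyline points="28.699,149.267 86.866,61.296 30.630,159.489 76.676,97.059 264.195,57.132" fill="none" stroke="#ff8800"/>
  <polyline points="158.751,105.844 175.339,118.025 194.076,118.234 214.961,106.472" fill="none" stroke="#ff8800"/>
  <polyline points="251.322,54.396 94.280,101.071 153.710,116.975" fill="none" stroke="#008000"/>
  <polyline points="265.109,113.384 243.830,123.570 212.693,122.781 207.145,120.806" fill="none" stroke="#008000"/>
  <polyline points="75.315,115.801 115.927,100.117 144.712,72.820 161.672,33.909" fill="none" stroke="#008000"/>
</svg>

Each laser-on run becomes one SVG element. Flip Y back into SVG space with y_svg = 180.601 − y_machine.

Run 1: power S187 maps to stroke `#008000` (engrave). The run is open, so emit a `<polyline>` with points (Y-flipped): 67.575,132.621 105.837,112.312 198.611,96.415 258.871,100.347.

Run 2: the run's S814 means `#ff8800` (cut). The run is open, so emit a `<polyline>` with points (Y-flipped): 260.730,155.491 237.063,136.848 204.534,126.009 163.144,122.976.

Run 3: power S814 maps to stroke `#ff8800` (cut). The run is open, so emit a `<polyline>` with points (Y-flipped): 28.699,149.267 86.866,61.296 30.630,159.489 76.676,97.059 264.195,57.132.

Run 4: power S814 maps to stroke `#ff8800` (cut). The run is open, so emit a `<polyline>` with points (Y-flipped): 158.751,105.844 175.339,118.025 194.076,118.234 214.961,106.472.

Run 5: S187 ⇒ engrave layer `#008000`. The run is open, so emit a `<polyline>` with points (Y-flipped): 251.322,54.396 94.280,101.071 153.710,116.975.

Run 6: the run's S187 means `#008000` (engrave). The run is open, so emit a `<polyline>` with points (Y-flipped): 265.109,113.384 243.830,123.570 212.693,122.781 207.145,120.806.

Run 7: S187 ⇒ engrave layer `#008000`. The run is open, so emit a `<polyline>` with points (Y-flipped): 75.315,115.801 115.927,100.117 144.712,72.820 161.672,33.909.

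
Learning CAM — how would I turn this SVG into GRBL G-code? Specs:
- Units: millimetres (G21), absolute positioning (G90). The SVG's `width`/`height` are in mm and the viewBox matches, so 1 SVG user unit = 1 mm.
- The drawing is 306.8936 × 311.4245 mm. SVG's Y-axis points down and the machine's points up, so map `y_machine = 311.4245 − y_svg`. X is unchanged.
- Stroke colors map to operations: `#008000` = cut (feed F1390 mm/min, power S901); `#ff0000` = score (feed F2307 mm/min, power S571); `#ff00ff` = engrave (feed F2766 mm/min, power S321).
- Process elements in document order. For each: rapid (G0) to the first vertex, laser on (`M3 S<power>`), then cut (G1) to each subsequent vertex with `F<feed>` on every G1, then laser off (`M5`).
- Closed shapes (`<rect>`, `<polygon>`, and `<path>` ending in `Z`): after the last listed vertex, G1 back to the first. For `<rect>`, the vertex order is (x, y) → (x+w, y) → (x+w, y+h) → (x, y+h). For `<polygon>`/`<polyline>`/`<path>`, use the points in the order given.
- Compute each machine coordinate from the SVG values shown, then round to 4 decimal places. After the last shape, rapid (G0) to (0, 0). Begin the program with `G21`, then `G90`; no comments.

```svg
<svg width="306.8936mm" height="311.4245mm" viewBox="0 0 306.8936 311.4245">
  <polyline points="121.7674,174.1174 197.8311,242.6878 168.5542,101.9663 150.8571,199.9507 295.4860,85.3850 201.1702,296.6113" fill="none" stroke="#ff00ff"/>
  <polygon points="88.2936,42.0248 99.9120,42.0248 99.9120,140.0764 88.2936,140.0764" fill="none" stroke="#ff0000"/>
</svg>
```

G21
G90
G0 X121.7674 Y137.3071
M3 S321
G1 X197.8311 Y68.7367 F2766
G1 X168.5542 Y209.4582 F2766
G1 X150.8571 Y111.4738 F2766
G1 X295.4860 Y226.0395 F2766
G1 X201.1702 Y14.8132 F2766
M5
G0 X88.2936 Y269.3997
M3 S571
G1 X99.9120 Y269.3997 F2307
G1 X99.9120 Y171.3481 F2307
G1 X88.2936 Y171.3481 F2307
G1 X88.2936 Y269.3997 F2307
M5
G0 X0.0000 Y0.0000

Since the viewBox matches the mm dimensions, user units are millimetres directly. The only transform is the Y-flip y_m = 311.4245 − y_svg.

Shape 1 is a open polyline drawn with `<polyline>`. Its stroke #ff00ff means engrave at S321, F2766. After flipping Y the toolpath is (121.7674,137.3071) → (197.8311,68.7367) → (168.5542,209.4582) → (150.8571,111.4738) → (295.4860,226.0395) → (201.1702,14.8132).

Shape 2 is a rectangle drawn with `<polygon>`. Its stroke #ff0000 means score at S571, F2307. After flipping Y the toolpath is (88.2936,269.3997) → (99.9120,269.3997) → (99.9120,171.3481) → (88.2936,171.3481) → (88.2936,269.3997), returning to the start.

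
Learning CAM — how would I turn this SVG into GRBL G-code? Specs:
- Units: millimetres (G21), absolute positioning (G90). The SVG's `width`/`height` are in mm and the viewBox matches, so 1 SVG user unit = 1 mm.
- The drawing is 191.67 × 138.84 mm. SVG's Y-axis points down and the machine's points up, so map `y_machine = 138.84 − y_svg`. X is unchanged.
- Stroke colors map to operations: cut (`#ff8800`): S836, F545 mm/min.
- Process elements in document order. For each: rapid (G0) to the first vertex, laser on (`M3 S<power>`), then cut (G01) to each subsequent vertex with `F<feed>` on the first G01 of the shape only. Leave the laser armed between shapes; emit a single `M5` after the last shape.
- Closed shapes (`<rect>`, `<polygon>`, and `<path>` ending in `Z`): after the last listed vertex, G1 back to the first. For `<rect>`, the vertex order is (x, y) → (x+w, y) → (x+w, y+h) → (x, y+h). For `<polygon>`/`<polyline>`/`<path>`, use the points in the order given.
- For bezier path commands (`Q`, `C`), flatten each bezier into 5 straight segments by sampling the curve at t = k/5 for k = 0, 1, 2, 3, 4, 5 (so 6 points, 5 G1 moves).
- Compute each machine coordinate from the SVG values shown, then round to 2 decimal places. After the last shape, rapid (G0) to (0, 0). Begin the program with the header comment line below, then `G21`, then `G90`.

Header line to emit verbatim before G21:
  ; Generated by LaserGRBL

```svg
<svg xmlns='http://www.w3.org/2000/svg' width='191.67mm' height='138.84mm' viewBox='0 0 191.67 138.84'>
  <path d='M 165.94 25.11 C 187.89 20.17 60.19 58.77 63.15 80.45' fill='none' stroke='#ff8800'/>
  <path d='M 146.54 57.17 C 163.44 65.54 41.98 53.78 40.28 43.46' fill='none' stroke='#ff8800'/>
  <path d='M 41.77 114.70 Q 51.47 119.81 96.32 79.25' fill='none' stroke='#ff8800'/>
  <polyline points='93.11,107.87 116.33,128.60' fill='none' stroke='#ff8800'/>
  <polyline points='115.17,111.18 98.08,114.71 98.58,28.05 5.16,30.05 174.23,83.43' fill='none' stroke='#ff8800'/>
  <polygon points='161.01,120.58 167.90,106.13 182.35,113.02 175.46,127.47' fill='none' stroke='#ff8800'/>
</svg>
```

; Generated by LaserGRBL
G21
G90
G0 X165.94 Y113.73
M3 S836
G01 X163.39 Y111.95 F545
G01 X138.39 Y102.63
G01 X104.37 Y88.66
G01 X74.81 Y72.94
G01 X63.15 Y58.39
G0 X146.54 Y81.67
M3 S836
G01 X142.14 Y78.89 F545
G01 X116.93 Y79.91
G01 X83.29 Y83.69
G01 X53.61 Y89.19
G01 X40.28 Y95.38
G0 X41.77 Y24.14
M3 S836
G01 X47.06 Y23.92 F545
G01 X55.15 Y27.36
G01 X66.06 Y34.45
G01 X79.79 Y45.19
G01 X96.32 Y59.59
G0 X93.11 Y30.97
M3 S836
G01 X116.33 Y10.24 F545
G0 X115.17 Y27.66
M3 S836
G01 X98.08 Y24.13 F545
G01 X98.58 Y110.79
G01 X5.16 Y108.79
G01 X174.23 Y55.41
G0 X161.01 Y18.26
M3 S836
G01 X167.90 Y32.71 F545
G01 X182.35 Y25.82
G01 X175.46 Y11.37
G01 X161.01 Y18.26
M5
G0 X0.00 Y0.00

Since the viewBox matches the mm dimensions, user units are millimetres directly. The only transform is the Y-flip y_m = 138.84 − y_svg.

Shape 1 is a cubic bezier drawn with `<path>`. Its stroke #ff8800 means cut at S836, F545. After flipping Y the toolpath is (165.94,113.73) → (163.39,111.95) → (138.39,102.63) → (104.37,88.66) → (74.81,72.94) → (63.15,58.39).

Shape 2 is a cubic bezier drawn with `<path>`. Its stroke #ff8800 means cut at S836, F545. After flipping Y the toolpath is (146.54,81.67) → (142.14,78.89) → (116.93,79.91) → (83.29,83.69) → (53.61,89.19) → (40.28,95.38).

Shape 3 is a quadratic bezier drawn with `<path>`. Its stroke #ff8800 means cut at S836, F545. After flipping Y the toolpath is (41.77,24.14) → (47.06,23.92) → (55.15,27.36) → (66.06,34.45) → (79.79,45.19) → (96.32,59.59).

Shape 4 is a line segment drawn with `<polyline>`. Its stroke #ff8800 means cut at S836, F545. After flipping Y the toolpath is (93.11,30.97) → (116.33,10.24).

Shape 5 is a open polyline drawn with `<polyline>`. Its stroke #ff8800 means cut at S836, F545. After flipping Y the toolpath is (115.17,27.66) → (98.08,24.13) → (98.58,110.79) → (5.16,108.79) → (174.23,55.41).

Shape 6 is a regular polygon drawn with `<polygon>`. Its stroke #ff8800 means cut at S836, F545. After flipping Y the toolpath is (161.01,18.26) → (167.90,32.71) → (182.35,25.82) → (175.46,11.37) → (161.01,18.26), returning to the start.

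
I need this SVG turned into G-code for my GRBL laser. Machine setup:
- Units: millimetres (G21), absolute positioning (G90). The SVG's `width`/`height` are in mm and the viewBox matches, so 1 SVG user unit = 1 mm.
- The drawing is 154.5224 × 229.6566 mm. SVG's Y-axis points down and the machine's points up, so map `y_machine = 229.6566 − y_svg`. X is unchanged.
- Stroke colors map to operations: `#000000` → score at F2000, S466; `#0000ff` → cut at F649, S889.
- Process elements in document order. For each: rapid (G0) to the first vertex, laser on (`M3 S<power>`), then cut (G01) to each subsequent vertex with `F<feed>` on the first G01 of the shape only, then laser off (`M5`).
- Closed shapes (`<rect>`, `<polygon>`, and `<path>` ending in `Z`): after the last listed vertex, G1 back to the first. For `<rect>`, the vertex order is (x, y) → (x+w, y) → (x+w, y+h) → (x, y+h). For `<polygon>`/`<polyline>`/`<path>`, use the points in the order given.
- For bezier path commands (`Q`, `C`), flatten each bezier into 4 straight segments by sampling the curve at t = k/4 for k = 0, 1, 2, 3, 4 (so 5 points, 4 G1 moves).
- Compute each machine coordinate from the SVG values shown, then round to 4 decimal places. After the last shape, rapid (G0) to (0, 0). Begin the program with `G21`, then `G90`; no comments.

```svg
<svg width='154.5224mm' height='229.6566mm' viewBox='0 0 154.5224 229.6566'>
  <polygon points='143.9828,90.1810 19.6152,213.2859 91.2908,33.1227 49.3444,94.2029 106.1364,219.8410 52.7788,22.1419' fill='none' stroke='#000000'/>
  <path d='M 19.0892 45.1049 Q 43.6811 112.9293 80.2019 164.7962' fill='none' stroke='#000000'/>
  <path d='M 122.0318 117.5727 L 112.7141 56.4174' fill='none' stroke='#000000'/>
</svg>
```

1 u = 1 mm; y_m = 229.6566 − y.

[1] `<polygon>` closed polygon, #000000→score S466 F2000: (143.9828,139.4756) → (19.6152,16.3707) → (91.2908,196.5339) → (49.3444,135.4537) → (106.1364,9.8156) → (52.7788,207.5147) → (143.9828,139.4756) (closed)

[2] `<path>` quadratic bezier, #000000→score S466 F2000: (19.0892,184.5517) → (32.1307,151.6368) → (46.6633,120.7167) → (62.6871,91.7912) → (80.2019,64.8604)

[3] `<path>` line segment, #000000→score S466 F2000: (122.0318,112.0839) → (112.7141,173.2392)

G21
G90
G0 X143.9828 Y139.4756
M3 S466
G01 X19.6152 Y16.3707 F2000
G01 X91.2908 Y196.5339
G01 X49.3444 Y135.4537
G01 X106.1364 Y9.8156
G01 X52.7788 Y207.5147
G01 X143.9828 Y139.4756
M5
G0 X19.0892 Y184.5517
M3 S466
G01 X32.1307 Y151.6368 F2000
G01 X46.6633 Y120.7167
G01 X62.6871 Y91.7912
G01 X80.2019 Y64.8604
M5
G0 X122.0318 Y112.0839
M3 S466
G01 X112.7141 Y173.2392 F2000
M5
G0 X0.0000 Y0.0000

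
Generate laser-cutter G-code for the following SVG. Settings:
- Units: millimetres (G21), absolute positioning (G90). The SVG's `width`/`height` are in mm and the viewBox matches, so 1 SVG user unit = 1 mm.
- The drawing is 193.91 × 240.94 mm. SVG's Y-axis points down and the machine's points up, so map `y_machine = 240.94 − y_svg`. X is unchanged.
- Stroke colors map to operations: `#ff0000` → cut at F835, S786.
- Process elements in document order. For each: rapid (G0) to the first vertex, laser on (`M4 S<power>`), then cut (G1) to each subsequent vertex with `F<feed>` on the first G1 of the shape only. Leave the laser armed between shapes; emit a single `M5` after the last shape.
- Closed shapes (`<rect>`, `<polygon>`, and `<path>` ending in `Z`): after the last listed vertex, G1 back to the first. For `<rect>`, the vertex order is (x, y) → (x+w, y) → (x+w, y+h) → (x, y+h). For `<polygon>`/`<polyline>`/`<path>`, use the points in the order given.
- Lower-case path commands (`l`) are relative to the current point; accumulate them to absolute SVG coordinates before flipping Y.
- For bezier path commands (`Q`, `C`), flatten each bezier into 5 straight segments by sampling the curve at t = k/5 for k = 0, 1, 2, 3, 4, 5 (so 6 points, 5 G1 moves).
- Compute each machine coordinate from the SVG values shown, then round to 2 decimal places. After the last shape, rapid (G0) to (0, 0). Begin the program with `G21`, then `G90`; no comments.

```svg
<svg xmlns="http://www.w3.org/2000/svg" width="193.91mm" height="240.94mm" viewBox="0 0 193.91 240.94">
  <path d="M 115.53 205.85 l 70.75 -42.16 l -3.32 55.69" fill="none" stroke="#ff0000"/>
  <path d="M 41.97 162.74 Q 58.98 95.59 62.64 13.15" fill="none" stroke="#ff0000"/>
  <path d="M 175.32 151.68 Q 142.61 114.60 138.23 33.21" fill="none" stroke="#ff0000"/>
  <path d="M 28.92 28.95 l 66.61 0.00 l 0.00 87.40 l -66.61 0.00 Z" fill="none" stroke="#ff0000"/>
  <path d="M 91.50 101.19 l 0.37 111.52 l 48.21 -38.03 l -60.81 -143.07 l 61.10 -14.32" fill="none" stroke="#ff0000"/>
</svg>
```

1 u = 1 mm; y_m = 240.94 − y.

[1] `<path>` open polyline, #ff0000→cut S786 F835: (115.53,35.09) → (186.28,77.25) → (182.96,21.56)

[2] `<path>` quadratic bezier, #ff0000→cut S786 F835: (41.97,78.20) → (48.24,105.67) → (53.44,134.37) → (57.58,164.28) → (60.64,195.43) → (62.64,227.79)

[3] `<path>` quadratic bezier, #ff0000→cut S786 F835: (175.32,89.26) → (163.37,105.86) → (153.68,126.01) → (146.27,149.71) → (141.12,176.95) → (138.23,207.73)

[4] `<path>` rectangle, #ff0000→cut S786 F835: (28.92,211.99) → (95.53,211.99) → (95.53,124.59) → (28.92,124.59) → (28.92,211.99) (closed)

[5] `<path>` open polyline, #ff0000→cut S786 F835: (91.50,139.75) → (91.87,28.23) → (140.08,66.26) → (79.27,209.33) → (140.37,223.65)

G21
G90
G0 X115.53 Y35.09
M4 S786
G1 X186.28 Y77.25 F835
G1 X182.96 Y21.56
G0 X41.97 Y78.20
M4 S786
G1 X48.24 Y105.67 F835
G1 X53.44 Y134.37
G1 X57.58 Y164.28
G1 X60.64 Y195.43
G1 X62.64 Y227.79
G0 X175.32 Y89.26
M4 S786
G1 X163.37 Y105.86 F835
G1 X153.68 Y126.01
G1 X146.27 Y149.71
G1 X141.12 Y176.95
G1 X138.23 Y207.73
G0 X28.92 Y211.99
M4 S786
G1 X95.53 Y211.99 F835
G1 X95.53 Y124.59
G1 X28.92 Y124.59
G1 X28.92 Y211.99
G0 X91.50 Y139.75
M4 S786
G1 X91.87 Y28.23 F835
G1 X140.08 Y66.26
G1 X79.27 Y209.33
G1 X140.37 Y223.65
M5
G0 X0.00 Y0.00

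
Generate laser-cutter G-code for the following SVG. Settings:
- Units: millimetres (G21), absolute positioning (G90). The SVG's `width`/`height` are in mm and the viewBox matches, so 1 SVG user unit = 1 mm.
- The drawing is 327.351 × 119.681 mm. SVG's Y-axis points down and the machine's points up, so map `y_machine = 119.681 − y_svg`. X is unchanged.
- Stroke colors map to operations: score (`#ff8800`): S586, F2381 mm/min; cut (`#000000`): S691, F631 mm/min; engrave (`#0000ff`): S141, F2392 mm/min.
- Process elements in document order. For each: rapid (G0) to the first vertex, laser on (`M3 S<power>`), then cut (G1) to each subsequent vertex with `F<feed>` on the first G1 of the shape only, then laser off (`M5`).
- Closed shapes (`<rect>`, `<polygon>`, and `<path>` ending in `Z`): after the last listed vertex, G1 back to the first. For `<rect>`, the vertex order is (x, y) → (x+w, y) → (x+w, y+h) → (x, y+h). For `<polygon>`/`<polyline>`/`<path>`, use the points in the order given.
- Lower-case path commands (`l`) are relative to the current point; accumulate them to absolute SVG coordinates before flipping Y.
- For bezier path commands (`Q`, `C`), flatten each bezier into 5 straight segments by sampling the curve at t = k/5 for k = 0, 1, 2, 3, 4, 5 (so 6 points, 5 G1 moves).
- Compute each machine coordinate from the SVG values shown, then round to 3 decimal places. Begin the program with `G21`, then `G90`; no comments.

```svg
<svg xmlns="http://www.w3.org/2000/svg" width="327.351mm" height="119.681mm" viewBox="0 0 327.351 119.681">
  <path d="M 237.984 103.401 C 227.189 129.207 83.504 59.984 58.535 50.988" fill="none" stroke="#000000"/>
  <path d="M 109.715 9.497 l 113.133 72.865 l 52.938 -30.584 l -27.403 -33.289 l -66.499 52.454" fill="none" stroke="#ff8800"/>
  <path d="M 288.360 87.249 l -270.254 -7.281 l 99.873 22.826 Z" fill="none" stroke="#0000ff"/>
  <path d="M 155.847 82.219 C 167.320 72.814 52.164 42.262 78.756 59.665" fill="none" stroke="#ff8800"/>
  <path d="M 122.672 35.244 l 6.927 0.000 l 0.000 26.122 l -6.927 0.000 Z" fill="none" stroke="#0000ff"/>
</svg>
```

G21
G90
G0 X237.984 Y16.280
M3 S691
G1 X217.573 Y10.958 F631
G1 X177.346 Y20.990
G1 X129.379 Y38.925
G1 X85.749 Y57.310
G1 X58.535 Y68.693
M5
G0 X109.715 Y110.184
M3 S586
G1 X222.848 Y37.319 F2381
G1 X275.786 Y67.903
G1 X248.383 Y101.192
G1 X181.884 Y48.738
M5
G0 X288.360 Y32.432
M3 S141
G1 X18.106 Y39.713 F2392
G1 X117.979 Y16.887
G1 X288.360 Y32.432
M5
G0 X155.847 Y37.462
M3 S586
G1 X149.682 Y45.090 F2381
G1 X126.009 Y54.476
G1 X97.709 Y62.304
G1 X77.664 Y65.256
G1 X78.756 Y60.016
M5
G0 X122.672 Y84.437
M3 S141
G1 X129.599 Y84.437 F2392
G1 X129.599 Y58.315
G1 X122.672 Y58.315
G1 X122.672 Y84.437
M5

viewBox `0 0 327.351 119.681` with mm width/height → 1 unit = 1 mm. Flip: y_m = 119.681 − y_svg.

**Shape 1** — `<path>` cubic bezier, stroke `#000000` → cut (S691, F631). Control points (SVG): P0=(237.984,103.401), P1=(227.189,129.207), P2=(83.504,59.984), P3=(58.535,50.988); sampled at t=k/5. Machine vertices: (237.984,16.280) → (217.573,10.958) → (177.346,20.990) → (129.379,38.925) → (85.749,57.310) → (58.535,68.693). Open path.

**Shape 2** — `<path>` open polyline, stroke `#ff8800` → score (S586, F2381). Machine vertices: (109.715,110.184) → (222.848,37.319) → (275.786,67.903) → (248.383,101.192) → (181.884,48.738). Open path.

**Shape 3** — `<path>` closed polygon, stroke `#0000ff` → engrave (S141, F2392). Machine vertices: (288.360,32.432) → (18.106,39.713) → (117.979,16.887) → (288.360,32.432). Closed: final G1 returns to the first vertex.

**Shape 4** — `<path>` cubic bezier, stroke `#ff8800` → score (S586, F2381). Control points (SVG): P0=(155.847,82.219), P1=(167.320,72.814), P2=(52.164,42.262), P3=(78.756,59.665); sampled at t=k/5. Machine vertices: (155.847,37.462) → (149.682,45.090) → (126.009,54.476) → (97.709,62.304) → (77.664,65.256) → (78.756,60.016). Open path.

**Shape 5** — `<path>` rectangle, stroke `#0000ff` → engrave (S141, F2392). Machine vertices: (122.672,84.437) → (129.599,84.437) → (129.599,58.315) → (122.672,58.315) → (122.672,84.437). Closed: final G1 returns to the first vertex.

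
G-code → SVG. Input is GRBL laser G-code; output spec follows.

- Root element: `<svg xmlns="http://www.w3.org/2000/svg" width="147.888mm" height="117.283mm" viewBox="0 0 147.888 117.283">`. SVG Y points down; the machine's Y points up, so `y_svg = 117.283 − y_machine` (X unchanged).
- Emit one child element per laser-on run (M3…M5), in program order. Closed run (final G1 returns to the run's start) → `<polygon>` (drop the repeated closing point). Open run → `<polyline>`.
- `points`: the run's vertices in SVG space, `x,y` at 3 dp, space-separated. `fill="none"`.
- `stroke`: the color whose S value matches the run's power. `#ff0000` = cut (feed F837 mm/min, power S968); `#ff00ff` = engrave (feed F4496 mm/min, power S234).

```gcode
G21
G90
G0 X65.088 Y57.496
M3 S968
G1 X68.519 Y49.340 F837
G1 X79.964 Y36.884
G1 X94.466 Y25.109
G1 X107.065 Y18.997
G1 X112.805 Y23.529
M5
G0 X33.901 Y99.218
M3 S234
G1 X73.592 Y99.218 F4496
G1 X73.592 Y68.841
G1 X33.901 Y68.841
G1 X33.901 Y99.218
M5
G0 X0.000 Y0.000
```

Machine Y-up, SVG Y-down with viewBox height 117.283, so y_svg = 117.283 − y_machine; X carries over.

Run 1: the run's S968 means `#ff0000` (cut). The run is open, so emit a `<polyline>` with points (Y-flipped): 65.088,59.787 68.519,67.943 79.964,80.399 94.466,92.174 107.065,98.286 112.805,93.754.

Run 2: the run's S234 means `#ff00ff` (engrave). The run returns to its start, so emit a `<polygon>` with points (Y-flipped): 33.901,18.065 73.592,18.065 73.592,48.442 33.901,48.442.

<svg xmlns="http://www.w3.org/2000/svg" width="147.888mm" height="117.283mm" viewBox="0 0 147.888 117.283">
  <polyline points="65.088,59.787 68.519,67.943 79.964,80.399 94.466,92.174 107.065,98.286 112.805,93.754" fill="none" stroke="#ff0000"/>
  <polygon points="33.901,18.065 73.592,18.065 73.592,48.442 33.901,48.442" fill="none" stroke="#ff00ff"/>
</svg>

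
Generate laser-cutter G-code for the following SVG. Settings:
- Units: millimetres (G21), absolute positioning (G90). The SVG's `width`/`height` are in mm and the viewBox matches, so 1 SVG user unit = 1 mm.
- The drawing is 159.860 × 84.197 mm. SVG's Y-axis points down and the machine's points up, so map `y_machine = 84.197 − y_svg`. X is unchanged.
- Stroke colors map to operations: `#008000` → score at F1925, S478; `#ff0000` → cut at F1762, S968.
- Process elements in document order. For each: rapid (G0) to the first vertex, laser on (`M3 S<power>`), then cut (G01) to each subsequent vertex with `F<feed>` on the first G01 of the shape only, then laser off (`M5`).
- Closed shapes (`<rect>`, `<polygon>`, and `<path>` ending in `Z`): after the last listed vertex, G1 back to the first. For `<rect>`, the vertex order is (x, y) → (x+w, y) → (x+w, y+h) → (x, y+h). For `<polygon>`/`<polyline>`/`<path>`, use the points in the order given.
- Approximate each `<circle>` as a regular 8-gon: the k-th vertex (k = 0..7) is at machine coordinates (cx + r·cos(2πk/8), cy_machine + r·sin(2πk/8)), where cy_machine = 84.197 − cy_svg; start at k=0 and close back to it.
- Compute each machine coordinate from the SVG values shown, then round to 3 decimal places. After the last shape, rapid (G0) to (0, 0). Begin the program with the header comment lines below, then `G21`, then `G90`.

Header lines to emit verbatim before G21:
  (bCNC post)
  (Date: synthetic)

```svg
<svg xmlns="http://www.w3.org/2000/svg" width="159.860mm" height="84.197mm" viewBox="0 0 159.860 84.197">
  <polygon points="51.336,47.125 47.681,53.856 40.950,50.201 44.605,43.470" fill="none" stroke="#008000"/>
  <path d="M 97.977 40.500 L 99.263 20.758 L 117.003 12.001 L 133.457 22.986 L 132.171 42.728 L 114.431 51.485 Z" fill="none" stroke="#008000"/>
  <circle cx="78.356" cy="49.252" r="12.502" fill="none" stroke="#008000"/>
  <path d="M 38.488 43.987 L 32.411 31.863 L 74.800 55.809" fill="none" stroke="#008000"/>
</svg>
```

1 u = 1 mm; y_m = 84.197 − y.

[1] `<polygon>` regular polygon, #008000→score S478 F1925: (51.336,37.072) → (47.681,30.341) → (40.950,33.996) → (44.605,40.727) → (51.336,37.072) (closed)

[2] `<path>` regular polygon, #008000→score S478 F1925: (97.977,43.697) → (99.263,63.439) → (117.003,72.196) → (133.457,61.211) → (132.171,41.469) → (114.431,32.712) → (97.977,43.697) (closed)

[3] `<circle>` circle, #008000→score S478 F1925: (90.858,34.945) → (87.196,43.785) → (78.356,47.447) → (69.516,43.785) → (65.854,34.945) → (69.516,26.105) → (78.356,22.443) → (87.196,26.105) → (90.858,34.945) (closed)

[4] `<path>` open polyline, #008000→score S478 F1925: (38.488,40.210) → (32.411,52.334) → (74.800,28.388)

(bCNC post)
(Date: synthetic)
G21
G90
G0 X51.336 Y37.072
M3 S478
G01 X47.681 Y30.341 F1925
G01 X40.950 Y33.996
G01 X44.605 Y40.727
G01 X51.336 Y37.072
M5
G0 X97.977 Y43.697
M3 S478
G01 X99.263 Y63.439 F1925
G01 X117.003 Y72.196
G01 X133.457 Y61.211
G01 X132.171 Y41.469
G01 X114.431 Y32.712
G01 X97.977 Y43.697
M5
G0 X90.858 Y34.945
M3 S478
G01 X87.196 Y43.785 F1925
G01 X78.356 Y47.447
G01 X69.516 Y43.785
G01 X65.854 Y34.945
G01 X69.516 Y26.105
G01 X78.356 Y22.443
G01 X87.196 Y26.105
G01 X90.858 Y34.945
M5
G0 X38.488 Y40.210
M3 S478
G01 X32.411 Y52.334 F1925
G01 X74.800 Y28.388
M5
G0 X0.000 Y0.000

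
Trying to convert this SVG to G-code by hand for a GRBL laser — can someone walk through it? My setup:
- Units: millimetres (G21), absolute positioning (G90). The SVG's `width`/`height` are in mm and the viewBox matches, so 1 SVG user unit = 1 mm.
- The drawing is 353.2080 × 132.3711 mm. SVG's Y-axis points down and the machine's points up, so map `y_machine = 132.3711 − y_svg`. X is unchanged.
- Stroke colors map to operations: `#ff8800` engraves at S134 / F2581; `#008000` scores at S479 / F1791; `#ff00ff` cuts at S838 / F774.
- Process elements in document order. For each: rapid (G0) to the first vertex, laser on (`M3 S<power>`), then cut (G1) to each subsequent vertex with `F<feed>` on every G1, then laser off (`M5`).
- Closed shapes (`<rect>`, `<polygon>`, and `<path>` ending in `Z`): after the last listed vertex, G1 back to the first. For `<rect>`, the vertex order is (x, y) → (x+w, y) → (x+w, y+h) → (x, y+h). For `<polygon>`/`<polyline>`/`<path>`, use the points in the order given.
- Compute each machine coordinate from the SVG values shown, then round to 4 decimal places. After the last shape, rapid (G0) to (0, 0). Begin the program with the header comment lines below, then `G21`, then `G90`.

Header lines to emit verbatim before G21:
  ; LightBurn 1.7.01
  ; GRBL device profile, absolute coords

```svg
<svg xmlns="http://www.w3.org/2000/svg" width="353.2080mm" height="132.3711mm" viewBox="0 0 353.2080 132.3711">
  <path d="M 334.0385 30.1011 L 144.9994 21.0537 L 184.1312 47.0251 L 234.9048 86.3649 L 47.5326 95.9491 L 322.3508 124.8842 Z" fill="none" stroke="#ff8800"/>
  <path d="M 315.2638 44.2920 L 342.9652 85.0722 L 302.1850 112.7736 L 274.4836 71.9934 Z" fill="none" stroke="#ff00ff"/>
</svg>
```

; LightBurn 1.7.01
; GRBL device profile, absolute coords
G21
G90
G0 X334.0385 Y102.2700
M3 S134
G1 X144.9994 Y111.3174 F2581
G1 X184.1312 Y85.3460 F2581
G1 X234.9048 Y46.0062 F2581
G1 X47.5326 Y36.4220 F2581
G1 X322.3508 Y7.4869 F2581
G1 X334.0385 Y102.2700 F2581
M5
G0 X315.2638 Y88.0791
M3 S838
G1 X342.9652 Y47.2989 F774
G1 X302.1850 Y19.5975 F774
G1 X274.4836 Y60.3777 F774
G1 X315.2638 Y88.0791 F774
M5
G0 X0.0000 Y0.0000

Since the viewBox matches the mm dimensions, user units are millimetres directly. The only transform is the Y-flip y_m = 132.3711 − y_svg.

Shape 1 is a closed polygon drawn with `<path>`. Its stroke #ff8800 means engrave at S134, F2581. After flipping Y the toolpath is (334.0385,102.2700) → (144.9994,111.3174) → (184.1312,85.3460) → (234.9048,46.0062) → (47.5326,36.4220) → (322.3508,7.4869) → (334.0385,102.2700), returning to the start.

Shape 2 is a regular polygon drawn with `<path>`. Its stroke #ff00ff means cut at S838, F774. After flipping Y the toolpath is (315.2638,88.0791) → (342.9652,47.2989) → (302.1850,19.5975) → (274.4836,60.3777) → (315.2638,88.0791), returning to the start.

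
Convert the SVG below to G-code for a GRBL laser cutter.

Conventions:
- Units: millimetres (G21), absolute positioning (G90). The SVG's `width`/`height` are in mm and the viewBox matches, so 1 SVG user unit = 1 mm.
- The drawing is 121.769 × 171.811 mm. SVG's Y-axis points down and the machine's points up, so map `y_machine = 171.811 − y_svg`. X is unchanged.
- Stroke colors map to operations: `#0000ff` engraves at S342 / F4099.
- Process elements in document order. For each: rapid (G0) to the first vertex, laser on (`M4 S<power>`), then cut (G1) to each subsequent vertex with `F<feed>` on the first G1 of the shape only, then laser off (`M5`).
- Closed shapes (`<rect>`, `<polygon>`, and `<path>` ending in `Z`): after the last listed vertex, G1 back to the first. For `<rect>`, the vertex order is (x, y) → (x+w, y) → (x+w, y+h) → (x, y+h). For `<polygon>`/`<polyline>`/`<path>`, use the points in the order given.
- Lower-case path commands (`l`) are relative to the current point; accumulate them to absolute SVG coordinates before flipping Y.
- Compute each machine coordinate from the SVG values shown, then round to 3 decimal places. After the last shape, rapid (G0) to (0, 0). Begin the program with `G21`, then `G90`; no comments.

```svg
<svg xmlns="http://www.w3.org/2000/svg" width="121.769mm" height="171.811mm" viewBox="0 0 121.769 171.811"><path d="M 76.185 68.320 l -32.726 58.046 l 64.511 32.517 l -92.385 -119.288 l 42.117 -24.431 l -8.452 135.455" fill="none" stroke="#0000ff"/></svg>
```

G21
G90
G0 X76.185 Y103.491
M4 S342
G1 X43.459 Y45.445 F4099
G1 X107.970 Y12.928
G1 X15.585 Y132.216
G1 X57.702 Y156.647
G1 X49.250 Y21.192
M5
G0 X0.000 Y0.000

Since the viewBox matches the mm dimensions, user units are millimetres directly. The only transform is the Y-flip y_m = 171.811 − y_svg.

Shape 1 is a open polyline drawn with `<path>`. Its stroke #0000ff means engrave at S342, F4099. After flipping Y the toolpath is (76.185,103.491) → (43.459,45.445) → (107.970,12.928) → (15.585,132.216) → (57.702,156.647) → (49.250,21.192).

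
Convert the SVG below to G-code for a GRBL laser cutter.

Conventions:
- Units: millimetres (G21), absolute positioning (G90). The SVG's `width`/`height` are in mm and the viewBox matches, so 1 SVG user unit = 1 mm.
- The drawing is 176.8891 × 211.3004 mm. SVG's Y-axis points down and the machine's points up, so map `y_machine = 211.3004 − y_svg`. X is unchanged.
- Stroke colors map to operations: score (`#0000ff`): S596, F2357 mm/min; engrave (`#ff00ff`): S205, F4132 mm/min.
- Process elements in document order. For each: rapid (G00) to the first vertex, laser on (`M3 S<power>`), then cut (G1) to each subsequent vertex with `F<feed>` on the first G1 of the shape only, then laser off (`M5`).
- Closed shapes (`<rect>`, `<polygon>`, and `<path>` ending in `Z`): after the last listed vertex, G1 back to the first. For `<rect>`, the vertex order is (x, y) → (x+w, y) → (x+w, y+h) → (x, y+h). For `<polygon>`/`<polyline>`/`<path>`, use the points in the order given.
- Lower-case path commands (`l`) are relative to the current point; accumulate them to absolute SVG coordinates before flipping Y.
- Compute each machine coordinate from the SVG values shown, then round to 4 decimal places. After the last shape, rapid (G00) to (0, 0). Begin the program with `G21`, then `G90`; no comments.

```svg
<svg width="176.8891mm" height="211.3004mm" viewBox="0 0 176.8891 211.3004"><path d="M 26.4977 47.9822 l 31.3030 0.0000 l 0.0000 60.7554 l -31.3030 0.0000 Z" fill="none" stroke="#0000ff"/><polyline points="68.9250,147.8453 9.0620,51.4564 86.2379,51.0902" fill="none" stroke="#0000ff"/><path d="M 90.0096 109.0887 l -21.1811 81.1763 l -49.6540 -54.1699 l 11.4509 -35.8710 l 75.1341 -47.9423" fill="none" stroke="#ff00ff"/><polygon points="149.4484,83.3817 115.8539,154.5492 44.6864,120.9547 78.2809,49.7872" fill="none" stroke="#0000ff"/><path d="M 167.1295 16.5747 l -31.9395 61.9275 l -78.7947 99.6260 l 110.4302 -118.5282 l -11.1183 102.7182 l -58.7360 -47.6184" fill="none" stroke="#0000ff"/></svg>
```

viewBox `0 0 176.8891 211.3004` with mm width/height → 1 unit = 1 mm. Flip: y_m = 211.3004 − y_svg.

**Shape 1** — `<path>` rectangle, stroke `#0000ff` → score (S596, F2357). Machine vertices: (26.4977,163.3182) → (57.8007,163.3182) → (57.8007,102.5628) → (26.4977,102.5628) → (26.4977,163.3182). Closed: final G1 returns to the first vertex.

**Shape 2** — `<polyline>` open polyline, stroke `#0000ff` → score (S596, F2357). Machine vertices: (68.9250,63.4551) → (9.0620,159.8440) → (86.2379,160.2102). Open path.

**Shape 3** — `<path>` open polyline, stroke `#ff00ff` → engrave (S205, F4132). Machine vertices: (90.0096,102.2117) → (68.8285,21.0354) → (19.1745,75.2053) → (30.6254,111.0763) → (105.7595,159.0186). Open path.

**Shape 4** — `<polygon>` regular polygon, stroke `#0000ff` → score (S596, F2357). Machine vertices: (149.4484,127.9187) → (115.8539,56.7512) → (44.6864,90.3457) → (78.2809,161.5132) → (149.4484,127.9187). Closed: final G1 returns to the first vertex.

**Shape 5** — `<path>` open polyline, stroke `#0000ff` → score (S596, F2357). Machine vertices: (167.1295,194.7257) → (135.1900,132.7982) → (56.3953,33.1722) → (166.8255,151.7004) → (155.7072,48.9822) → (96.9712,96.6006). Open path.

G21
G90
G00 X26.4977 Y163.3182
M3 S596
G1 X57.8007 Y163.3182 F2357
G1 X57.8007 Y102.5628
G1 X26.4977 Y102.5628
G1 X26.4977 Y163.3182
M5
G00 X68.9250 Y63.4551
M3 S596
G1 X9.0620 Y159.8440 F2357
G1 X86.2379 Y160.2102
M5
G00 X90.0096 Y102.2117
M3 S205
G1 X68.8285 Y21.0354 F4132
G1 X19.1745 Y75.2053
G1 X30.6254 Y111.0763
G1 X105.7595 Y159.0186
M5
G00 X149.4484 Y127.9187
M3 S596
G1 X115.8539 Y56.7512 F2357
G1 X44.6864 Y90.3457
G1 X78.2809 Y161.5132
G1 X149.4484 Y127.9187
M5
G00 X167.1295 Y194.7257
M3 S596
G1 X135.1900 Y132.7982 F2357
G1 X56.3953 Y33.1722
G1 X166.8255 Y151.7004
G1 X155.7072 Y48.9822
G1 X96.9712 Y96.6006
M5
G00 X0.0000 Y0.0000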